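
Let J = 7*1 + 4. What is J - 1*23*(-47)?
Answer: 1092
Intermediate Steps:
J = 11 (J = 7 + 4 = 11)
J - 1*23*(-47) = 11 - 1*23*(-47) = 11 - 23*(-47) = 11 + 1081 = 1092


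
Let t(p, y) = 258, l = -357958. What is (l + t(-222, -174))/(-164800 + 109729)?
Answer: 357700/55071 ≈ 6.4953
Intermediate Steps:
(l + t(-222, -174))/(-164800 + 109729) = (-357958 + 258)/(-164800 + 109729) = -357700/(-55071) = -357700*(-1/55071) = 357700/55071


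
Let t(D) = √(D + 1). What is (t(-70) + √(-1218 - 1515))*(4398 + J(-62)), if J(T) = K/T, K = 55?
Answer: 272621*I*(√69 + √2733)/62 ≈ 2.664e+5*I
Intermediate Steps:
J(T) = 55/T
t(D) = √(1 + D)
(t(-70) + √(-1218 - 1515))*(4398 + J(-62)) = (√(1 - 70) + √(-1218 - 1515))*(4398 + 55/(-62)) = (√(-69) + √(-2733))*(4398 + 55*(-1/62)) = (I*√69 + I*√2733)*(4398 - 55/62) = (I*√69 + I*√2733)*(272621/62) = 272621*I*√69/62 + 272621*I*√2733/62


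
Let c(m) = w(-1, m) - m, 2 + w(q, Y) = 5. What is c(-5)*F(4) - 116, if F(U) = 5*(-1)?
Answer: -156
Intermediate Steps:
F(U) = -5
w(q, Y) = 3 (w(q, Y) = -2 + 5 = 3)
c(m) = 3 - m
c(-5)*F(4) - 116 = (3 - 1*(-5))*(-5) - 116 = (3 + 5)*(-5) - 116 = 8*(-5) - 116 = -40 - 116 = -156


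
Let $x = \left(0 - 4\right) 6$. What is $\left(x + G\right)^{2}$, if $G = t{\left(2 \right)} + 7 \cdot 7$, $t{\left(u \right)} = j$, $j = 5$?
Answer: $900$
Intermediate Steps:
$t{\left(u \right)} = 5$
$x = -24$ ($x = \left(-4\right) 6 = -24$)
$G = 54$ ($G = 5 + 7 \cdot 7 = 5 + 49 = 54$)
$\left(x + G\right)^{2} = \left(-24 + 54\right)^{2} = 30^{2} = 900$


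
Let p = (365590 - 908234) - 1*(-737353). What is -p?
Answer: -194709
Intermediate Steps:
p = 194709 (p = -542644 + 737353 = 194709)
-p = -1*194709 = -194709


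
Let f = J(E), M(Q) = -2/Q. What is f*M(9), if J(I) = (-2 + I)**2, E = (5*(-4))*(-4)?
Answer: -1352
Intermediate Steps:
E = 80 (E = -20*(-4) = 80)
f = 6084 (f = (-2 + 80)**2 = 78**2 = 6084)
f*M(9) = 6084*(-2/9) = -1352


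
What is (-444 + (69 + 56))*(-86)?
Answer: 27434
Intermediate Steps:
(-444 + (69 + 56))*(-86) = (-444 + 125)*(-86) = -319*(-86) = 27434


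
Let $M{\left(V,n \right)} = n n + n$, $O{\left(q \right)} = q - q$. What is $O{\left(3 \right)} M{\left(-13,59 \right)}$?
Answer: $0$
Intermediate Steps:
$O{\left(q \right)} = 0$
$M{\left(V,n \right)} = n + n^{2}$ ($M{\left(V,n \right)} = n^{2} + n = n + n^{2}$)
$O{\left(3 \right)} M{\left(-13,59 \right)} = 0 \cdot 59 \left(1 + 59\right) = 0 \cdot 59 \cdot 60 = 0 \cdot 3540 = 0$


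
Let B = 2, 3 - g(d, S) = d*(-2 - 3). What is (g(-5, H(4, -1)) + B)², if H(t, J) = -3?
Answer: 400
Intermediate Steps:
g(d, S) = 3 + 5*d (g(d, S) = 3 - d*(-2 - 3) = 3 - d*(-5) = 3 - (-5)*d = 3 + 5*d)
(g(-5, H(4, -1)) + B)² = ((3 + 5*(-5)) + 2)² = ((3 - 25) + 2)² = (-22 + 2)² = (-20)² = 400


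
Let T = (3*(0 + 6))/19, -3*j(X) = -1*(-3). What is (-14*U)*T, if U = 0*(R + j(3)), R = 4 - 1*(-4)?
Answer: 0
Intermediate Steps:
R = 8 (R = 4 + 4 = 8)
j(X) = -1 (j(X) = -(-1)*(-3)/3 = -⅓*3 = -1)
T = 18/19 (T = (3*6)*(1/19) = 18*(1/19) = 18/19 ≈ 0.94737)
U = 0 (U = 0*(8 - 1) = 0*7 = 0)
(-14*U)*T = -14*0*(18/19) = 0*(18/19) = 0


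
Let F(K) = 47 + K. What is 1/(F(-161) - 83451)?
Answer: -1/83565 ≈ -1.1967e-5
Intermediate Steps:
1/(F(-161) - 83451) = 1/((47 - 161) - 83451) = 1/(-114 - 83451) = 1/(-83565) = -1/83565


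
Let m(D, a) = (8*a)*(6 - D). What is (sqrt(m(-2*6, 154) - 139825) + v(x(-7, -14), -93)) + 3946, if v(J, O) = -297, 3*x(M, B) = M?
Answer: 3649 + 343*I ≈ 3649.0 + 343.0*I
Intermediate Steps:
x(M, B) = M/3
m(D, a) = 8*a*(6 - D)
(sqrt(m(-2*6, 154) - 139825) + v(x(-7, -14), -93)) + 3946 = (sqrt(8*154*(6 - (-2)*6) - 139825) - 297) + 3946 = (sqrt(8*154*(6 - 1*(-12)) - 139825) - 297) + 3946 = (sqrt(8*154*(6 + 12) - 139825) - 297) + 3946 = (sqrt(8*154*18 - 139825) - 297) + 3946 = (sqrt(22176 - 139825) - 297) + 3946 = (sqrt(-117649) - 297) + 3946 = (343*I - 297) + 3946 = (-297 + 343*I) + 3946 = 3649 + 343*I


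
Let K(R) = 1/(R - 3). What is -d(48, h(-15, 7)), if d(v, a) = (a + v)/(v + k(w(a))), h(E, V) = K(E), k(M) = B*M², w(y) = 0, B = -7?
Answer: -863/864 ≈ -0.99884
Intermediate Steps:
k(M) = -7*M²
K(R) = 1/(-3 + R)
h(E, V) = 1/(-3 + E)
d(v, a) = (a + v)/v (d(v, a) = (a + v)/(v - 7*0²) = (a + v)/(v - 7*0) = (a + v)/(v + 0) = (a + v)/v)
-d(48, h(-15, 7)) = -(1/(-3 - 15) + 48)/48 = -(1/(-18) + 48)/48 = -(-1/18 + 48)/48 = -863/(48*18) = -1*863/864 = -863/864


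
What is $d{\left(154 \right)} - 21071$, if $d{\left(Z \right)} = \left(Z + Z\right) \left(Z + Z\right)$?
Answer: $73793$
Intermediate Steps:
$d{\left(Z \right)} = 4 Z^{2}$ ($d{\left(Z \right)} = 2 Z 2 Z = 4 Z^{2}$)
$d{\left(154 \right)} - 21071 = 4 \cdot 154^{2} - 21071 = 4 \cdot 23716 - 21071 = 94864 - 21071 = 73793$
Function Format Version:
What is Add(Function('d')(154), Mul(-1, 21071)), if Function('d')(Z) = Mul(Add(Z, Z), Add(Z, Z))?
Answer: 73793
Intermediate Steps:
Function('d')(Z) = Mul(4, Pow(Z, 2)) (Function('d')(Z) = Mul(Mul(2, Z), Mul(2, Z)) = Mul(4, Pow(Z, 2)))
Add(Function('d')(154), Mul(-1, 21071)) = Add(Mul(4, Pow(154, 2)), Mul(-1, 21071)) = Add(Mul(4, 23716), -21071) = Add(94864, -21071) = 73793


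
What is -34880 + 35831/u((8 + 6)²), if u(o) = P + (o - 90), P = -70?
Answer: -1219849/36 ≈ -33885.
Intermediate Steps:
u(o) = -160 + o (u(o) = -70 + (o - 90) = -70 + (-90 + o) = -160 + o)
-34880 + 35831/u((8 + 6)²) = -34880 + 35831/(-160 + (8 + 6)²) = -34880 + 35831/(-160 + 14²) = -34880 + 35831/(-160 + 196) = -34880 + 35831/36 = -1219849/36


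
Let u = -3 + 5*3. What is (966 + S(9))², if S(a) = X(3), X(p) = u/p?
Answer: 940900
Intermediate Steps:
u = 12 (u = -3 + 15 = 12)
X(p) = 12/p
S(a) = 4 (S(a) = 12/3 = 12*(⅓) = 4)
(966 + S(9))² = (966 + 4)² = 970² = 940900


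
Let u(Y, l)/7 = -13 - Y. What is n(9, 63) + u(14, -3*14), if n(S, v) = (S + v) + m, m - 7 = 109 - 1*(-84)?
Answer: 83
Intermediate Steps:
m = 200 (m = 7 + (109 - 1*(-84)) = 7 + (109 + 84) = 7 + 193 = 200)
n(S, v) = 200 + S + v (n(S, v) = (S + v) + 200 = 200 + S + v)
u(Y, l) = -91 - 7*Y (u(Y, l) = 7*(-13 - Y) = -91 - 7*Y)
n(9, 63) + u(14, -3*14) = (200 + 9 + 63) + (-91 - 7*14) = 272 + (-91 - 98) = 272 - 189 = 83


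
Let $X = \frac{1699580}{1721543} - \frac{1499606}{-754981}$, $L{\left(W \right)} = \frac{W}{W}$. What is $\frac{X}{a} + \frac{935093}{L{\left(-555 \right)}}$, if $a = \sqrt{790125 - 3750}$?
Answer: $935093 + \frac{429420757782 \sqrt{3495}}{7570940389353475} \approx 9.3509 \cdot 10^{5}$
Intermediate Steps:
$L{\left(W \right)} = 1$
$a = 15 \sqrt{3495}$ ($a = \sqrt{790125 - 3750} = \sqrt{786375} = 15 \sqrt{3495} \approx 886.78$)
$X = \frac{3864786820038}{1299732255683}$ ($X = 1699580 \cdot \frac{1}{1721543} - - \frac{1499606}{754981} = \frac{1699580}{1721543} + \frac{1499606}{754981} = \frac{3864786820038}{1299732255683} \approx 2.9735$)
$\frac{X}{a} + \frac{935093}{L{\left(-555 \right)}} = \frac{3864786820038}{1299732255683 \cdot 15 \sqrt{3495}} + \frac{935093}{1} = \frac{3864786820038 \frac{\sqrt{3495}}{52425}}{1299732255683} + 935093 \cdot 1 = \frac{429420757782 \sqrt{3495}}{7570940389353475} + 935093 = 935093 + \frac{429420757782 \sqrt{3495}}{7570940389353475}$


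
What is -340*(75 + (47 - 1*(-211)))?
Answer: -113220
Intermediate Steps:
-340*(75 + (47 - 1*(-211))) = -340*(75 + (47 + 211)) = -340*(75 + 258) = -340*333 = -113220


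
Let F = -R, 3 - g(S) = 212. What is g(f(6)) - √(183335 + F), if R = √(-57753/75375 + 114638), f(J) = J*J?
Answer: -209 - √(20574770375 - 67*√321629089055)/335 ≈ -636.78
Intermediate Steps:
f(J) = J²
R = √321629089055/1675 (R = √(-57753*1/75375 + 114638) = √(-6417/8375 + 114638) = √(960086833/8375) = √321629089055/1675 ≈ 338.58)
g(S) = -209 (g(S) = 3 - 1*212 = 3 - 212 = -209)
F = -√321629089055/1675 ≈ -338.58
g(f(6)) - √(183335 + F) = -209 - √(183335 - √321629089055/1675)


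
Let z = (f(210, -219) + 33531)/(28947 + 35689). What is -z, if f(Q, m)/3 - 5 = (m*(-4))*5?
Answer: -23343/32318 ≈ -0.72229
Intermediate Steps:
f(Q, m) = 15 - 60*m (f(Q, m) = 15 + 3*((m*(-4))*5) = 15 + 3*(-4*m*5) = 15 + 3*(-20*m) = 15 - 60*m)
z = 23343/32318 (z = ((15 - 60*(-219)) + 33531)/(28947 + 35689) = ((15 + 13140) + 33531)/64636 = (13155 + 33531)*(1/64636) = 46686*(1/64636) = 23343/32318 ≈ 0.72229)
-z = -1*23343/32318 = -23343/32318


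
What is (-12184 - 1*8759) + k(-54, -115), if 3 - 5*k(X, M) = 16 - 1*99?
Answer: -104629/5 ≈ -20926.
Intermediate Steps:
k(X, M) = 86/5 (k(X, M) = ⅗ - (16 - 1*99)/5 = ⅗ - (16 - 99)/5 = ⅗ - ⅕*(-83) = ⅗ + 83/5 = 86/5)
(-12184 - 1*8759) + k(-54, -115) = (-12184 - 1*8759) + 86/5 = (-12184 - 8759) + 86/5 = -20943 + 86/5 = -104629/5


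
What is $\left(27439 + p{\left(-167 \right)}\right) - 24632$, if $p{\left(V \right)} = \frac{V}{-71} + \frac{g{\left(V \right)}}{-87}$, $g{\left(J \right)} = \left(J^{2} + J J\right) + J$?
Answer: $\frac{4468329}{2059} \approx 2170.1$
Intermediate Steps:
$g{\left(J \right)} = J + 2 J^{2}$ ($g{\left(J \right)} = \left(J^{2} + J^{2}\right) + J = 2 J^{2} + J = J + 2 J^{2}$)
$p{\left(V \right)} = - \frac{V}{71} - \frac{V \left(1 + 2 V\right)}{87}$ ($p{\left(V \right)} = \frac{V}{-71} + \frac{V \left(1 + 2 V\right)}{-87} = V \left(- \frac{1}{71}\right) + V \left(1 + 2 V\right) \left(- \frac{1}{87}\right) = - \frac{V}{71} - \frac{V \left(1 + 2 V\right)}{87}$)
$\left(27439 + p{\left(-167 \right)}\right) - 24632 = \left(27439 + \frac{2}{6177} \left(-167\right) \left(-79 - -11857\right)\right) - 24632 = \left(27439 + \frac{2}{6177} \left(-167\right) \left(-79 + 11857\right)\right) - 24632 = \left(27439 + \frac{2}{6177} \left(-167\right) 11778\right) - 24632 = \left(27439 - \frac{1311284}{2059}\right) - 24632 = \frac{55185617}{2059} - 24632 = \frac{4468329}{2059}$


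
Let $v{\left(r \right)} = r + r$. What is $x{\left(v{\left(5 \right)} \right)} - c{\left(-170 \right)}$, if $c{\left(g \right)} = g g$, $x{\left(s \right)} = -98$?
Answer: $-28998$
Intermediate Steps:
$v{\left(r \right)} = 2 r$
$c{\left(g \right)} = g^{2}$
$x{\left(v{\left(5 \right)} \right)} - c{\left(-170 \right)} = -98 - \left(-170\right)^{2} = -98 - 28900 = -28998$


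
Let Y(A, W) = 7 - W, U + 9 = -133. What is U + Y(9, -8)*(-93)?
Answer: -1537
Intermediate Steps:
U = -142 (U = -9 - 133 = -142)
U + Y(9, -8)*(-93) = -142 + (7 - 1*(-8))*(-93) = -142 + (7 + 8)*(-93) = -142 + 15*(-93) = -142 - 1395 = -1537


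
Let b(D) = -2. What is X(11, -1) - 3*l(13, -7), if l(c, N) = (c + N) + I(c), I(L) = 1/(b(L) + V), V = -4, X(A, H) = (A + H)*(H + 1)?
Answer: -35/2 ≈ -17.500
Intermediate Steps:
X(A, H) = (1 + H)*(A + H) (X(A, H) = (A + H)*(1 + H) = (1 + H)*(A + H))
I(L) = -1/6 (I(L) = 1/(-2 - 4) = 1/(-6) = -1/6)
l(c, N) = -1/6 + N + c (l(c, N) = (c + N) - 1/6 = (N + c) - 1/6 = -1/6 + N + c)
X(11, -1) - 3*l(13, -7) = (11 - 1 + (-1)**2 + 11*(-1)) - 3*(-1/6 - 7 + 13) = (11 - 1 + 1 - 11) - 3*35/6 = 0 - 35/2 = -35/2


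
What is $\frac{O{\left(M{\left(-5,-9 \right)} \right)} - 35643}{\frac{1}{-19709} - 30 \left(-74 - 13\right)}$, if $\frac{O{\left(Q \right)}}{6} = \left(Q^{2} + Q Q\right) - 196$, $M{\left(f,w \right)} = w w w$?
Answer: $\frac{124964382357}{51440489} \approx 2429.3$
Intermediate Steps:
$M{\left(f,w \right)} = w^{3}$ ($M{\left(f,w \right)} = w^{2} w = w^{3}$)
$O{\left(Q \right)} = -1176 + 12 Q^{2}$ ($O{\left(Q \right)} = 6 \left(\left(Q^{2} + Q Q\right) - 196\right) = 6 \left(\left(Q^{2} + Q^{2}\right) - 196\right) = 6 \left(2 Q^{2} - 196\right) = 6 \left(-196 + 2 Q^{2}\right) = -1176 + 12 Q^{2}$)
$\frac{O{\left(M{\left(-5,-9 \right)} \right)} - 35643}{\frac{1}{-19709} - 30 \left(-74 - 13\right)} = \frac{\left(-1176 + 12 \left(\left(-9\right)^{3}\right)^{2}\right) - 35643}{\frac{1}{-19709} - 30 \left(-74 - 13\right)} = \frac{\left(-1176 + 12 \left(-729\right)^{2}\right) - 35643}{- \frac{1}{19709} - -2610} = \frac{\left(-1176 + 12 \cdot 531441\right) - 35643}{- \frac{1}{19709} + 2610} = \frac{\left(-1176 + 6377292\right) - 35643}{\frac{51440489}{19709}} = \left(6376116 - 35643\right) \frac{19709}{51440489} = 6340473 \cdot \frac{19709}{51440489} = \frac{124964382357}{51440489}$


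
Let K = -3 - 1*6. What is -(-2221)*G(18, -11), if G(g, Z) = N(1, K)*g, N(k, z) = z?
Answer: -359802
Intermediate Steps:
K = -9 (K = -3 - 6 = -9)
G(g, Z) = -9*g
-(-2221)*G(18, -11) = -(-2221)*(-9*18) = -(-2221)*(-162) = -1*359802 = -359802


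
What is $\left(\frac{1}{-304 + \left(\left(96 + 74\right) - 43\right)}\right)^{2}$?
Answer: $\frac{1}{31329} \approx 3.1919 \cdot 10^{-5}$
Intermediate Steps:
$\left(\frac{1}{-304 + \left(\left(96 + 74\right) - 43\right)}\right)^{2} = \left(\frac{1}{-304 + \left(170 - 43\right)}\right)^{2} = \left(\frac{1}{-304 + 127}\right)^{2} = \left(\frac{1}{-177}\right)^{2} = \left(- \frac{1}{177}\right)^{2} = \frac{1}{31329}$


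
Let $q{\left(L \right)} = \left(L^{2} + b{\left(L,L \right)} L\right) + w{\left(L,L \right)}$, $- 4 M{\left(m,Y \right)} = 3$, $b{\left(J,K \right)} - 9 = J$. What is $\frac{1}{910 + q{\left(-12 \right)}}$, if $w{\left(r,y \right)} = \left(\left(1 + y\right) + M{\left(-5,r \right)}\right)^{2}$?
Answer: $\frac{16}{19649} \approx 0.00081429$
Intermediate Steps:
$b{\left(J,K \right)} = 9 + J$
$M{\left(m,Y \right)} = - \frac{3}{4}$ ($M{\left(m,Y \right)} = \left(- \frac{1}{4}\right) 3 = - \frac{3}{4}$)
$w{\left(r,y \right)} = \left(\frac{1}{4} + y\right)^{2}$ ($w{\left(r,y \right)} = \left(\left(1 + y\right) - \frac{3}{4}\right)^{2} = \left(\frac{1}{4} + y\right)^{2}$)
$q{\left(L \right)} = L^{2} + \frac{\left(1 + 4 L\right)^{2}}{16} + L \left(9 + L\right)$ ($q{\left(L \right)} = \left(L^{2} + \left(9 + L\right) L\right) + \frac{\left(1 + 4 L\right)^{2}}{16} = \left(L^{2} + L \left(9 + L\right)\right) + \frac{\left(1 + 4 L\right)^{2}}{16} = L^{2} + \frac{\left(1 + 4 L\right)^{2}}{16} + L \left(9 + L\right)$)
$\frac{1}{910 + q{\left(-12 \right)}} = \frac{1}{910 + \left(\frac{1}{16} + 3 \left(-12\right)^{2} + \frac{19}{2} \left(-12\right)\right)} = \frac{1}{910 + \left(\frac{1}{16} + 3 \cdot 144 - 114\right)} = \frac{1}{910 + \left(\frac{1}{16} + 432 - 114\right)} = \frac{1}{910 + \frac{5089}{16}} = \frac{1}{\frac{19649}{16}} = \frac{16}{19649}$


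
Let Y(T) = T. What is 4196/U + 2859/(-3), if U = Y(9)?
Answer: -4381/9 ≈ -486.78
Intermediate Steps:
U = 9
4196/U + 2859/(-3) = 4196/9 + 2859/(-3) = 4196*(1/9) + 2859*(-1/3) = 4196/9 - 953 = -4381/9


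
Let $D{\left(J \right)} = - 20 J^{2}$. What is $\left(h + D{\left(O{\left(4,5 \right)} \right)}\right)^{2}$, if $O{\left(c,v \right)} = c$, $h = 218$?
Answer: $10404$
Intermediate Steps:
$\left(h + D{\left(O{\left(4,5 \right)} \right)}\right)^{2} = \left(218 - 20 \cdot 4^{2}\right)^{2} = \left(218 - 320\right)^{2} = \left(-102\right)^{2} = 10404$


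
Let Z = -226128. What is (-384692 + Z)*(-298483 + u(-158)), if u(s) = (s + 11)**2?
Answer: 169120176680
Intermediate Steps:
u(s) = (11 + s)**2
(-384692 + Z)*(-298483 + u(-158)) = (-384692 - 226128)*(-298483 + (11 - 158)**2) = -610820*(-298483 + (-147)**2) = -610820*(-298483 + 21609) = -610820*(-276874) = 169120176680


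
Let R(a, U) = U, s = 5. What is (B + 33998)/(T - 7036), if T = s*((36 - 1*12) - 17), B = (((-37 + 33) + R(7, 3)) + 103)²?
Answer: -44402/7001 ≈ -6.3422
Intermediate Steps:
B = 10404 (B = (((-37 + 33) + 3) + 103)² = ((-4 + 3) + 103)² = (-1 + 103)² = 102² = 10404)
T = 35 (T = 5*((36 - 1*12) - 17) = 5*((36 - 12) - 17) = 5*(24 - 17) = 5*7 = 35)
(B + 33998)/(T - 7036) = (10404 + 33998)/(35 - 7036) = 44402/(-7001) = 44402*(-1/7001) = -44402/7001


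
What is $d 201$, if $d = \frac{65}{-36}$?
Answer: $- \frac{4355}{12} \approx -362.92$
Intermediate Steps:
$d = - \frac{65}{36}$ ($d = 65 \left(- \frac{1}{36}\right) = - \frac{65}{36} \approx -1.8056$)
$d 201 = \left(- \frac{65}{36}\right) 201 = - \frac{4355}{12}$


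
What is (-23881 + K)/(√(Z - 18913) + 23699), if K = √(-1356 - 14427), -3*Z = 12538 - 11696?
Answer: -1697867457/1684985384 + 3*√302933641/1684985384 + 23881*I*√172743/1684985384 + 71097*I*√15783/1684985384 ≈ -1.0076 + 0.011191*I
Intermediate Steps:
Z = -842/3 (Z = -(12538 - 11696)/3 = -⅓*842 = -842/3 ≈ -280.67)
K = I*√15783 (K = √(-15783) = I*√15783 ≈ 125.63*I)
(-23881 + K)/(√(Z - 18913) + 23699) = (-23881 + I*√15783)/(√(-842/3 - 18913) + 23699) = (-23881 + I*√15783)/(√(-57581/3) + 23699) = (-23881 + I*√15783)/(I*√172743/3 + 23699) = (-23881 + I*√15783)/(23699 + I*√172743/3)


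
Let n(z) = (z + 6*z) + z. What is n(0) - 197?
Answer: -197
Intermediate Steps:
n(z) = 8*z (n(z) = 7*z + z = 8*z)
n(0) - 197 = 8*0 - 197 = 0 - 197 = -197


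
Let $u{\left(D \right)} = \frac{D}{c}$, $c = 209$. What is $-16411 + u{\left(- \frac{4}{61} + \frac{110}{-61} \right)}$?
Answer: $- \frac{11011787}{671} \approx -16411.0$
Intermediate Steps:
$u{\left(D \right)} = \frac{D}{209}$
$-16411 + u{\left(- \frac{4}{61} + \frac{110}{-61} \right)} = -16411 + \frac{- \frac{4}{61} + \frac{110}{-61}}{209} = -16411 + \frac{\left(-4\right) \frac{1}{61} + 110 \left(- \frac{1}{61}\right)}{209} = -16411 + \frac{- \frac{4}{61} - \frac{110}{61}}{209} = -16411 + \frac{1}{209} \left(- \frac{114}{61}\right) = -16411 - \frac{6}{671} = - \frac{11011787}{671}$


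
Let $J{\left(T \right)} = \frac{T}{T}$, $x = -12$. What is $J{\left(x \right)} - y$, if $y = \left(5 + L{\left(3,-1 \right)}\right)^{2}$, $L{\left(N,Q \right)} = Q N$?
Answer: $-3$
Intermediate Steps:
$L{\left(N,Q \right)} = N Q$
$J{\left(T \right)} = 1$
$y = 4$ ($y = \left(5 + 3 \left(-1\right)\right)^{2} = \left(5 - 3\right)^{2} = 2^{2} = 4$)
$J{\left(x \right)} - y = 1 - 4 = -3$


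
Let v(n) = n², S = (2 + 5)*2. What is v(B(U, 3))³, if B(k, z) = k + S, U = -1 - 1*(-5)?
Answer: 34012224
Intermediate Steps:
U = 4 (U = -1 + 5 = 4)
S = 14 (S = 7*2 = 14)
B(k, z) = 14 + k (B(k, z) = k + 14 = 14 + k)
v(B(U, 3))³ = ((14 + 4)²)³ = (18²)³ = 324³ = 34012224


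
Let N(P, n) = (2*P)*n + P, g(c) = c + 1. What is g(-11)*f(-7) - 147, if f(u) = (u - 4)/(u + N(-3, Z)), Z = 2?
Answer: -152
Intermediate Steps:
g(c) = 1 + c
N(P, n) = P + 2*P*n (N(P, n) = 2*P*n + P = P + 2*P*n)
f(u) = (-4 + u)/(-15 + u) (f(u) = (u - 4)/(u - 3*(1 + 2*2)) = (-4 + u)/(u - 3*(1 + 4)) = (-4 + u)/(u - 3*5) = (-4 + u)/(u - 15) = (-4 + u)/(-15 + u))
g(-11)*f(-7) - 147 = (1 - 11)*((-4 - 7)/(-15 - 7)) - 147 = -10*(-11)/(-22) - 147 = -(-5)*(-11)/11 - 147 = -10*½ - 147 = -5 - 147 = -152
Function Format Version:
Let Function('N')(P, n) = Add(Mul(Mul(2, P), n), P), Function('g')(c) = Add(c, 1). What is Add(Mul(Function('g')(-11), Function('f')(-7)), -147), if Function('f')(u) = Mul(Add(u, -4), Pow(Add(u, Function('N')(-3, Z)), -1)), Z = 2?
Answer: -152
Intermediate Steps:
Function('g')(c) = Add(1, c)
Function('N')(P, n) = Add(P, Mul(2, P, n)) (Function('N')(P, n) = Add(Mul(2, P, n), P) = Add(P, Mul(2, P, n)))
Function('f')(u) = Mul(Pow(Add(-15, u), -1), Add(-4, u)) (Function('f')(u) = Mul(Add(u, -4), Pow(Add(u, Mul(-3, Add(1, Mul(2, 2)))), -1)) = Mul(Add(-4, u), Pow(Add(u, Mul(-3, Add(1, 4))), -1)) = Mul(Add(-4, u), Pow(Add(u, Mul(-3, 5)), -1)) = Mul(Add(-4, u), Pow(Add(u, -15), -1)) = Mul(Add(-4, u), Pow(Add(-15, u), -1)) = Mul(Pow(Add(-15, u), -1), Add(-4, u)))
Add(Mul(Function('g')(-11), Function('f')(-7)), -147) = Add(Mul(Add(1, -11), Mul(Pow(Add(-15, -7), -1), Add(-4, -7))), -147) = Add(Mul(-10, Mul(Pow(-22, -1), -11)), -147) = Add(Mul(-10, Mul(Rational(-1, 22), -11)), -147) = Add(Mul(-10, Rational(1, 2)), -147) = Add(-5, -147) = -152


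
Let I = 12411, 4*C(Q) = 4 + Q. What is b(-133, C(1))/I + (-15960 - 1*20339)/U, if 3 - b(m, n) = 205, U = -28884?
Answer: 148224107/119493108 ≈ 1.2404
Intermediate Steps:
C(Q) = 1 + Q/4 (C(Q) = (4 + Q)/4 = 1 + Q/4)
b(m, n) = -202 (b(m, n) = 3 - 1*205 = 3 - 205 = -202)
b(-133, C(1))/I + (-15960 - 1*20339)/U = -202/12411 + (-15960 - 1*20339)/(-28884) = -202*1/12411 + (-15960 - 20339)*(-1/28884) = -202/12411 - 36299*(-1/28884) = -202/12411 + 36299/28884 = 148224107/119493108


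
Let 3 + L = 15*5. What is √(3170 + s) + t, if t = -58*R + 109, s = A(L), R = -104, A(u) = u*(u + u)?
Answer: 6141 + √13538 ≈ 6257.4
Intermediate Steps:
L = 72 (L = -3 + 15*5 = -3 + 75 = 72)
A(u) = 2*u² (A(u) = u*(2*u) = 2*u²)
s = 10368 (s = 2*72² = 2*5184 = 10368)
t = 6141 (t = -58*(-104) + 109 = 6032 + 109 = 6141)
√(3170 + s) + t = √(3170 + 10368) + 6141 = √13538 + 6141 = 6141 + √13538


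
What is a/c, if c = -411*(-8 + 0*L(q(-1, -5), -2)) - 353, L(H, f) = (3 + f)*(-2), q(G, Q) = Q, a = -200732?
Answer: -200732/2935 ≈ -68.392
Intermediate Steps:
L(H, f) = -6 - 2*f
c = 2935 (c = -411*(-8 + 0*(-6 - 2*(-2))) - 353 = -411*(-8 + 0*(-6 + 4)) - 353 = -411*(-8 + 0*(-2)) - 353 = -411*(-8 + 0) - 353 = -411*(-8) - 353 = 3288 - 353 = 2935)
a/c = -200732/2935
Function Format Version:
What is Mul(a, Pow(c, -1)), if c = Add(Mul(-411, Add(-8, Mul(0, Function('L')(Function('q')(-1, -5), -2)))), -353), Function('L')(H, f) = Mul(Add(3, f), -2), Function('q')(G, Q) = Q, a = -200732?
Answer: Rational(-200732, 2935) ≈ -68.392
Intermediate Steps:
Function('L')(H, f) = Add(-6, Mul(-2, f))
c = 2935 (c = Add(Mul(-411, Add(-8, Mul(0, Add(-6, Mul(-2, -2))))), -353) = Add(Mul(-411, Add(-8, Mul(0, Add(-6, 4)))), -353) = Add(Mul(-411, Add(-8, Mul(0, -2))), -353) = Add(Mul(-411, Add(-8, 0)), -353) = Add(Mul(-411, -8), -353) = Add(3288, -353) = 2935)
Mul(a, Pow(c, -1)) = Mul(-200732, Pow(2935, -1)) = Mul(-200732, Rational(1, 2935)) = Rational(-200732, 2935)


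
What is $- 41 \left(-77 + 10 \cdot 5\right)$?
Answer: $1107$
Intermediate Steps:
$- 41 \left(-77 + 10 \cdot 5\right) = - 41 \left(-77 + 50\right) = \left(-41\right) \left(-27\right) = 1107$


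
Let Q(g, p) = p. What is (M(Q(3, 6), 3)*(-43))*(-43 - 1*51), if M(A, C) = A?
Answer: 24252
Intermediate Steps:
(M(Q(3, 6), 3)*(-43))*(-43 - 1*51) = (6*(-43))*(-43 - 1*51) = -258*(-43 - 51) = -258*(-94) = 24252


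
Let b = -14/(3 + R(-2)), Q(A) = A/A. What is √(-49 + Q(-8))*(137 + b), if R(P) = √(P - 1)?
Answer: 4*(397*√3 + 411*I)/(√3 - 3*I) ≈ -14.0 + 924.92*I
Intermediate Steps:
Q(A) = 1
R(P) = √(-1 + P)
b = -14/(3 + I*√3) (b = -14/(3 + √(-1 - 2)) = -14/(3 + √(-3)) = -14/(3 + I*√3) ≈ -3.5 + 2.0207*I)
√(-49 + Q(-8))*(137 + b) = √(-49 + 1)*(137 + (-7/2 + 7*I*√3/6)) = √(-48)*(267/2 + 7*I*√3/6) = (4*I*√3)*(267/2 + 7*I*√3/6) = 4*I*√3*(267/2 + 7*I*√3/6)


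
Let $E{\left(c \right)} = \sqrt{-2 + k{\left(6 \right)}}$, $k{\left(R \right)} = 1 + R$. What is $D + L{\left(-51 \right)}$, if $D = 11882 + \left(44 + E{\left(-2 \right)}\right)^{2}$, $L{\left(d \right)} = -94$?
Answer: $13729 + 88 \sqrt{5} \approx 13926.0$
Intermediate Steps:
$E{\left(c \right)} = \sqrt{5}$ ($E{\left(c \right)} = \sqrt{-2 + \left(1 + 6\right)} = \sqrt{-2 + 7} = \sqrt{5}$)
$D = 11882 + \left(44 + \sqrt{5}\right)^{2} \approx 14020.0$
$D + L{\left(-51 \right)} = \left(13823 + 88 \sqrt{5}\right) - 94 = 13729 + 88 \sqrt{5}$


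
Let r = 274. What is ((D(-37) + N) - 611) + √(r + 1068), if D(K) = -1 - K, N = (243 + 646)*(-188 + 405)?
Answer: 192338 + √1342 ≈ 1.9237e+5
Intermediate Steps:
N = 192913 (N = 889*217 = 192913)
((D(-37) + N) - 611) + √(r + 1068) = (((-1 - 1*(-37)) + 192913) - 611) + √(274 + 1068) = (((-1 + 37) + 192913) - 611) + √1342 = ((36 + 192913) - 611) + √1342 = (192949 - 611) + √1342 = 192338 + √1342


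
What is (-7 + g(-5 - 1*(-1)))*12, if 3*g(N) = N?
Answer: -100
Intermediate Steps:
g(N) = N/3
(-7 + g(-5 - 1*(-1)))*12 = (-7 + (-5 - 1*(-1))/3)*12 = (-7 + (-5 + 1)/3)*12 = (-7 + (1/3)*(-4))*12 = (-7 - 4/3)*12 = -25/3*12 = -100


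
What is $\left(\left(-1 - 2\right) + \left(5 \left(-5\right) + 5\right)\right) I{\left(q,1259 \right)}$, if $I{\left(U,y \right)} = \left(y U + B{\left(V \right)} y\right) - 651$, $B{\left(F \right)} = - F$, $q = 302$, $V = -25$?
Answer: $-9453966$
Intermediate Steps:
$I{\left(U,y \right)} = -651 + 25 y + U y$ ($I{\left(U,y \right)} = \left(y U + \left(-1\right) \left(-25\right) y\right) - 651 = \left(U y + 25 y\right) - 651 = \left(25 y + U y\right) - 651 = -651 + 25 y + U y$)
$\left(\left(-1 - 2\right) + \left(5 \left(-5\right) + 5\right)\right) I{\left(q,1259 \right)} = \left(\left(-1 - 2\right) + \left(5 \left(-5\right) + 5\right)\right) \left(-651 + 25 \cdot 1259 + 302 \cdot 1259\right) = \left(-3 + \left(-25 + 5\right)\right) \left(-651 + 31475 + 380218\right) = \left(-3 - 20\right) 411042 = \left(-23\right) 411042 = -9453966$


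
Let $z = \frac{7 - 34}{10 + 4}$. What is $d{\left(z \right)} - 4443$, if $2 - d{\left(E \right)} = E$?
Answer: $- \frac{62147}{14} \approx -4439.1$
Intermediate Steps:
$z = - \frac{27}{14} \approx -1.9286$
$d{\left(E \right)} = 2 - E$
$d{\left(z \right)} - 4443 = \left(2 - - \frac{27}{14}\right) - 4443 = \left(2 + \frac{27}{14}\right) - 4443 = \frac{55}{14} - 4443 = - \frac{62147}{14}$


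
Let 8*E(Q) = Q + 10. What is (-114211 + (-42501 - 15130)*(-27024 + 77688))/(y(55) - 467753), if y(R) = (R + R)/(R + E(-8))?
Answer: 645304794095/103372973 ≈ 6242.5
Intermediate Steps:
E(Q) = 5/4 + Q/8 (E(Q) = (Q + 10)/8 = (10 + Q)/8 = 5/4 + Q/8)
y(R) = 2*R/(1/4 + R) (y(R) = (R + R)/(R + (5/4 + (1/8)*(-8))) = (2*R)/(R + (5/4 - 1)) = (2*R)/(R + 1/4) = (2*R)/(1/4 + R) = 2*R/(1/4 + R))
(-114211 + (-42501 - 15130)*(-27024 + 77688))/(y(55) - 467753) = (-114211 + (-42501 - 15130)*(-27024 + 77688))/(8*55/(1 + 4*55) - 467753) = (-114211 - 57631*50664)/(8*55/(1 + 220) - 467753) = (-114211 - 2919816984)/(8*55/221 - 467753) = -2919931195/(8*55*(1/221) - 467753) = -2919931195/(440/221 - 467753) = -2919931195/(-103372973/221) = -2919931195*(-221/103372973) = 645304794095/103372973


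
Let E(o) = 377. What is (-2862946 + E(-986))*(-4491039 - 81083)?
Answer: 13088014701418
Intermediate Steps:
(-2862946 + E(-986))*(-4491039 - 81083) = (-2862946 + 377)*(-4491039 - 81083) = -2862569*(-4572122) = 13088014701418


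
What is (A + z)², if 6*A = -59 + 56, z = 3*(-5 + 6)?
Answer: 25/4 ≈ 6.2500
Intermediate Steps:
z = 3 (z = 3*1 = 3)
A = -½ (A = (-59 + 56)/6 = (⅙)*(-3) = -½ ≈ -0.50000)
(A + z)² = (-½ + 3)² = (5/2)² = 25/4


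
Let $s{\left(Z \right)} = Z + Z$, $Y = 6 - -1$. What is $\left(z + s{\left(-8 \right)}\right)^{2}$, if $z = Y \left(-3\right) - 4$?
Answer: $1681$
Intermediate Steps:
$Y = 7$ ($Y = 6 + 1 = 7$)
$z = -25$ ($z = 7 \left(-3\right) - 4 = -21 - 4 = -25$)
$s{\left(Z \right)} = 2 Z$
$\left(z + s{\left(-8 \right)}\right)^{2} = \left(-25 + 2 \left(-8\right)\right)^{2} = \left(-25 - 16\right)^{2} = \left(-41\right)^{2} = 1681$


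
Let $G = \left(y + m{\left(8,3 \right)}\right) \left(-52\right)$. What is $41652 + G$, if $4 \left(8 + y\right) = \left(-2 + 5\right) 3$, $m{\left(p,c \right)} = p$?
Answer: $41535$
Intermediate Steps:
$y = - \frac{23}{4}$ ($y = -8 + \frac{\left(-2 + 5\right) 3}{4} = -8 + \frac{3 \cdot 3}{4} = -8 + \frac{1}{4} \cdot 9 = -8 + \frac{9}{4} = - \frac{23}{4} \approx -5.75$)
$G = -117$ ($G = \left(- \frac{23}{4} + 8\right) \left(-52\right) = \frac{9}{4} \left(-52\right) = -117$)
$41652 + G = 41652 - 117 = 41535$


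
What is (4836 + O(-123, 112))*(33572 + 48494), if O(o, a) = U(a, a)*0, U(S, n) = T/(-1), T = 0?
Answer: 396871176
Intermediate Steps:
U(S, n) = 0 (U(S, n) = 0/(-1) = 0*(-1) = 0)
O(o, a) = 0 (O(o, a) = 0*0 = 0)
(4836 + O(-123, 112))*(33572 + 48494) = (4836 + 0)*(33572 + 48494) = 4836*82066 = 396871176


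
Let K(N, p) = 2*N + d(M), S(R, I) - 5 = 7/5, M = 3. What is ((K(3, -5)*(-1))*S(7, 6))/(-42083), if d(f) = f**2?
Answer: 96/42083 ≈ 0.0022812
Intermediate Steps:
S(R, I) = 32/5 (S(R, I) = 5 + 7/5 = 32/5)
K(N, p) = 9 + 2*N (K(N, p) = 2*N + 3**2 = 2*N + 9 = 9 + 2*N)
((K(3, -5)*(-1))*S(7, 6))/(-42083) = (((9 + 2*3)*(-1))*(32/5))/(-42083) = (((9 + 6)*(-1))*(32/5))*(-1/42083) = ((15*(-1))*(32/5))*(-1/42083) = -15*32/5*(-1/42083) = -96*(-1/42083) = 96/42083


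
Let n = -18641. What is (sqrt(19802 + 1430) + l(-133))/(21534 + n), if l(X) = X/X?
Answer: 1/2893 + 4*sqrt(1327)/2893 ≈ 0.050713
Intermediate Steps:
l(X) = 1
(sqrt(19802 + 1430) + l(-133))/(21534 + n) = (sqrt(19802 + 1430) + 1)/(21534 - 18641) = (sqrt(21232) + 1)/2893 = (4*sqrt(1327) + 1)*(1/2893) = (1 + 4*sqrt(1327))*(1/2893) = 1/2893 + 4*sqrt(1327)/2893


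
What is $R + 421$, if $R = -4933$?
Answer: $-4512$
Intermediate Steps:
$R + 421 = -4933 + 421 = -4512$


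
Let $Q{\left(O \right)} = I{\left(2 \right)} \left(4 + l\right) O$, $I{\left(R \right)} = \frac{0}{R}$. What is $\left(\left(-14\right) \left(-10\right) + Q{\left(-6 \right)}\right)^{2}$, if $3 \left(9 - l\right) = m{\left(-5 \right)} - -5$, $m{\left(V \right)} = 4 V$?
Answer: $19600$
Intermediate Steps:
$I{\left(R \right)} = 0$
$l = 14$ ($l = 9 - \frac{4 \left(-5\right) - -5}{3} = 9 - \frac{-20 + 5}{3} = 9 - -5 = 9 + 5 = 14$)
$Q{\left(O \right)} = 0$ ($Q{\left(O \right)} = 0 \left(4 + 14\right) O = 0 \cdot 18 O = 0 O = 0$)
$\left(\left(-14\right) \left(-10\right) + Q{\left(-6 \right)}\right)^{2} = \left(\left(-14\right) \left(-10\right) + 0\right)^{2} = \left(140 + 0\right)^{2} = 140^{2} = 19600$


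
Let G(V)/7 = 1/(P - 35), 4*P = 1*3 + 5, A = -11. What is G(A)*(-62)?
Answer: 434/33 ≈ 13.152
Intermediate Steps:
P = 2 (P = (1*3 + 5)/4 = (3 + 5)/4 = (¼)*8 = 2)
G(V) = -7/33 (G(V) = 7/(2 - 35) = 7/(-33) = 7*(-1/33) = -7/33)
G(A)*(-62) = -7/33*(-62) = 434/33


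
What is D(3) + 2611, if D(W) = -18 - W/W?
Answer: 2592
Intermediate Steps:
D(W) = -19 (D(W) = -18 - 1*1 = -18 - 1 = -19)
D(3) + 2611 = -19 + 2611 = 2592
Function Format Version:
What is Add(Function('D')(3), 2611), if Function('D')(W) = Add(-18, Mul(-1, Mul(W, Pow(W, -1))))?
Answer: 2592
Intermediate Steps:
Function('D')(W) = -19 (Function('D')(W) = Add(-18, Mul(-1, 1)) = Add(-18, -1) = -19)
Add(Function('D')(3), 2611) = Add(-19, 2611) = 2592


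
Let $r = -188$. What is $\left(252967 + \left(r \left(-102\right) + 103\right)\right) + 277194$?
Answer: $549440$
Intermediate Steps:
$\left(252967 + \left(r \left(-102\right) + 103\right)\right) + 277194 = \left(252967 + \left(\left(-188\right) \left(-102\right) + 103\right)\right) + 277194 = \left(252967 + \left(19176 + 103\right)\right) + 277194 = \left(252967 + 19279\right) + 277194 = 272246 + 277194 = 549440$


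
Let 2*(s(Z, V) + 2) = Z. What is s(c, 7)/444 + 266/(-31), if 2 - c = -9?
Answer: -235991/27528 ≈ -8.5728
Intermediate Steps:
c = 11 (c = 2 - 1*(-9) = 2 + 9 = 11)
s(Z, V) = -2 + Z/2
s(c, 7)/444 + 266/(-31) = (-2 + (1/2)*11)/444 + 266/(-31) = (-2 + 11/2)*(1/444) + 266*(-1/31) = (7/2)*(1/444) - 266/31 = 7/888 - 266/31 = -235991/27528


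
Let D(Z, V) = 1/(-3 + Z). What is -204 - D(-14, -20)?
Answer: -3467/17 ≈ -203.94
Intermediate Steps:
-204 - D(-14, -20) = -204 - 1/(-3 - 14) = -204 - 1/(-17) = -204 - 1*(-1/17) = -204 + 1/17 = -3467/17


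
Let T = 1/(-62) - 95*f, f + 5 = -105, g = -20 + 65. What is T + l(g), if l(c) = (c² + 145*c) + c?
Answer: 1180789/62 ≈ 19045.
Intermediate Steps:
g = 45
l(c) = c² + 146*c
f = -110 (f = -5 - 105 = -110)
T = 647899/62 (T = 1/(-62) - 95*(-110) = -1/62 + 10450 = 647899/62 ≈ 10450.)
T + l(g) = 647899/62 + 45*(146 + 45) = 647899/62 + 45*191 = 647899/62 + 8595 = 1180789/62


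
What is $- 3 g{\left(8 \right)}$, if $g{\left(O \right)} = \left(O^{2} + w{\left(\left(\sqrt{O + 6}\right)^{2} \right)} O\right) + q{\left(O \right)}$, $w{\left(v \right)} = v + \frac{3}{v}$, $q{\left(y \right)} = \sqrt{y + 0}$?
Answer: $- \frac{3732}{7} - 6 \sqrt{2} \approx -541.63$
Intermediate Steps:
$q{\left(y \right)} = \sqrt{y}$
$g{\left(O \right)} = \sqrt{O} + O^{2} + O \left(6 + O + \frac{3}{6 + O}\right)$ ($g{\left(O \right)} = \left(O^{2} + \left(\left(\sqrt{O + 6}\right)^{2} + \frac{3}{\left(\sqrt{O + 6}\right)^{2}}\right) O\right) + \sqrt{O} = \left(O^{2} + \left(\left(\sqrt{6 + O}\right)^{2} + \frac{3}{\left(\sqrt{6 + O}\right)^{2}}\right) O\right) + \sqrt{O} = \left(O^{2} + \left(\left(6 + O\right) + \frac{3}{6 + O}\right) O\right) + \sqrt{O} = \left(O^{2} + \left(6 + O + \frac{3}{6 + O}\right) O\right) + \sqrt{O} = \left(O^{2} + O \left(6 + O + \frac{3}{6 + O}\right)\right) + \sqrt{O} = \sqrt{O} + O^{2} + O \left(6 + O + \frac{3}{6 + O}\right)$)
$- 3 g{\left(8 \right)} = - 3 \frac{8 \left(3 + \left(6 + 8\right)^{2}\right) + \left(6 + 8\right) \left(\sqrt{8} + 8^{2}\right)}{6 + 8} = - 3 \frac{8 \left(3 + 14^{2}\right) + 14 \left(2 \sqrt{2} + 64\right)}{14} = - 3 \frac{8 \left(3 + 196\right) + 14 \left(64 + 2 \sqrt{2}\right)}{14} = - 3 \frac{8 \cdot 199 + \left(896 + 28 \sqrt{2}\right)}{14} = - 3 \frac{1592 + \left(896 + 28 \sqrt{2}\right)}{14} = - 3 \frac{2488 + 28 \sqrt{2}}{14} = - 3 \left(\frac{1244}{7} + 2 \sqrt{2}\right) = - \frac{3732}{7} - 6 \sqrt{2}$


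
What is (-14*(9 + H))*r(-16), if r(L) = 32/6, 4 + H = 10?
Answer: -1120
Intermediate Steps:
H = 6 (H = -4 + 10 = 6)
r(L) = 16/3 (r(L) = 32*(⅙) = 16/3)
(-14*(9 + H))*r(-16) = -14*(9 + 6)*(16/3) = -14*15*(16/3) = -210*16/3 = -1120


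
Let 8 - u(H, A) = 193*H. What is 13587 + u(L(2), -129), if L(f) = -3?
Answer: 14174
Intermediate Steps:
u(H, A) = 8 - 193*H
13587 + u(L(2), -129) = 13587 + (8 - 193*(-3)) = 13587 + (8 + 579) = 13587 + 587 = 14174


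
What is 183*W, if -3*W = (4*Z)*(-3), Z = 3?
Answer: 2196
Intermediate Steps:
W = 12 (W = -4*3*(-3)/3 = -4*(-3) = -1/3*(-36) = 12)
183*W = 183*12 = 2196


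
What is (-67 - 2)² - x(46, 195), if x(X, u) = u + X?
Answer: 4520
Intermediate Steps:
x(X, u) = X + u
(-67 - 2)² - x(46, 195) = (-67 - 2)² - (46 + 195) = (-69)² - 1*241 = 4761 - 241 = 4520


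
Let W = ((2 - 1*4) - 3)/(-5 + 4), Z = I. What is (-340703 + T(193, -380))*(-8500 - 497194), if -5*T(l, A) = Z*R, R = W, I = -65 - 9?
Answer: 172254041526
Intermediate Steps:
I = -74
Z = -74
W = 5 (W = ((2 - 4) - 3)/(-1) = (-2 - 3)*(-1) = -5*(-1) = 5)
R = 5
T(l, A) = 74 (T(l, A) = -(-74)*5/5 = -⅕*(-370) = 74)
(-340703 + T(193, -380))*(-8500 - 497194) = (-340703 + 74)*(-8500 - 497194) = -340629*(-505694) = 172254041526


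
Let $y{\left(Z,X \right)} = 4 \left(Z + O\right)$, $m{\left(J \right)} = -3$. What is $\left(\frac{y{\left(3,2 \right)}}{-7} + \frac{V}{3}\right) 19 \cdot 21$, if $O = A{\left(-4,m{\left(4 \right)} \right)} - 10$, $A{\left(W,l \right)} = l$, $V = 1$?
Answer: $2413$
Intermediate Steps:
$O = -13$ ($O = -3 - 10 = -13$)
$y{\left(Z,X \right)} = -52 + 4 Z$ ($y{\left(Z,X \right)} = 4 \left(Z - 13\right) = 4 \left(-13 + Z\right) = -52 + 4 Z$)
$\left(\frac{y{\left(3,2 \right)}}{-7} + \frac{V}{3}\right) 19 \cdot 21 = \left(\frac{-52 + 4 \cdot 3}{-7} + 1 \cdot \frac{1}{3}\right) 19 \cdot 21 = \left(\left(-52 + 12\right) \left(- \frac{1}{7}\right) + 1 \cdot \frac{1}{3}\right) 19 \cdot 21 = \left(\left(-40\right) \left(- \frac{1}{7}\right) + \frac{1}{3}\right) 19 \cdot 21 = \left(\frac{40}{7} + \frac{1}{3}\right) 19 \cdot 21 = \frac{127}{21} \cdot 19 \cdot 21 = \frac{2413}{21} \cdot 21 = 2413$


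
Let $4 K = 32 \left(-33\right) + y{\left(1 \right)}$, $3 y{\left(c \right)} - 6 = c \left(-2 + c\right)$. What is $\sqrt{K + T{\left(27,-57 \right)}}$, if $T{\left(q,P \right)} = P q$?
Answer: $\frac{i \sqrt{64893}}{6} \approx 42.457 i$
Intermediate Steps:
$y{\left(c \right)} = 2 + \frac{c \left(-2 + c\right)}{3}$
$K = - \frac{3163}{12}$ ($K = \frac{32 \left(-33\right) + \left(2 - \frac{2}{3} + \frac{1^{2}}{3}\right)}{4} = \frac{-1056 + \left(2 - \frac{2}{3} + \frac{1}{3} \cdot 1\right)}{4} = \frac{-1056 + \left(2 - \frac{2}{3} + \frac{1}{3}\right)}{4} = \frac{-1056 + \frac{5}{3}}{4} = \frac{1}{4} \left(- \frac{3163}{3}\right) = - \frac{3163}{12} \approx -263.58$)
$\sqrt{K + T{\left(27,-57 \right)}} = \sqrt{- \frac{3163}{12} - 1539} = \sqrt{- \frac{21631}{12}} = \frac{i \sqrt{64893}}{6}$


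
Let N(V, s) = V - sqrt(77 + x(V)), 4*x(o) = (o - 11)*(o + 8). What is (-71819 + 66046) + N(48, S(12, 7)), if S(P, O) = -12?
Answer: -5725 - sqrt(595) ≈ -5749.4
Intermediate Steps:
x(o) = (-11 + o)*(8 + o)/4 (x(o) = ((o - 11)*(o + 8))/4 = ((-11 + o)*(8 + o))/4 = (-11 + o)*(8 + o)/4)
N(V, s) = V - sqrt(55 - 3*V/4 + V**2/4) (N(V, s) = V - sqrt(77 + (-22 - 3*V/4 + V**2/4)) = V - sqrt(55 - 3*V/4 + V**2/4))
(-71819 + 66046) + N(48, S(12, 7)) = (-71819 + 66046) + (48 - sqrt(220 + 48**2 - 3*48)/2) = -5773 + (48 - sqrt(220 + 2304 - 144)/2) = -5773 + (48 - sqrt(595)) = -5725 - sqrt(595)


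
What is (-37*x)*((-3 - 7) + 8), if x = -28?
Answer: -2072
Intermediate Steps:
(-37*x)*((-3 - 7) + 8) = (-37*(-28))*((-3 - 7) + 8) = 1036*(-10 + 8) = 1036*(-2) = -2072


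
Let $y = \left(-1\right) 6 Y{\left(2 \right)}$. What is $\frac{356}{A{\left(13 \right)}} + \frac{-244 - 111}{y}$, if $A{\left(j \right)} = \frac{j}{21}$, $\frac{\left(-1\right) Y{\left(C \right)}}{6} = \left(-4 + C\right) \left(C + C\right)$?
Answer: $\frac{2157703}{3744} \approx 576.31$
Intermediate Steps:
$Y{\left(C \right)} = - 12 C \left(-4 + C\right)$ ($Y{\left(C \right)} = - 6 \left(-4 + C\right) \left(C + C\right) = - 6 \left(-4 + C\right) 2 C = - 6 \cdot 2 C \left(-4 + C\right) = - 12 C \left(-4 + C\right)$)
$A{\left(j \right)} = \frac{j}{21}$ ($A{\left(j \right)} = j \frac{1}{21} = \frac{j}{21}$)
$y = -288$ ($y = \left(-1\right) 6 \cdot 12 \cdot 2 \left(4 - 2\right) = - 6 \cdot 12 \cdot 2 \left(4 - 2\right) = - 6 \cdot 12 \cdot 2 \cdot 2 = \left(-6\right) 48 = -288$)
$\frac{356}{A{\left(13 \right)}} + \frac{-244 - 111}{y} = \frac{356}{\frac{1}{21} \cdot 13} + \frac{-244 - 111}{-288} = \frac{356}{\frac{13}{21}} + \left(-244 - 111\right) \left(- \frac{1}{288}\right) = 356 \cdot \frac{21}{13} - - \frac{355}{288} = \frac{7476}{13} + \frac{355}{288} = \frac{2157703}{3744}$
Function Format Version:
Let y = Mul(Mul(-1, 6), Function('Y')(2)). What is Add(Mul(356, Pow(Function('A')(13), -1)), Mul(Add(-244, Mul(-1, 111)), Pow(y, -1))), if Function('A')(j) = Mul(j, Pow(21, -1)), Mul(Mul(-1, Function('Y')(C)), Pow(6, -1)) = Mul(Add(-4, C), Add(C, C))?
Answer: Rational(2157703, 3744) ≈ 576.31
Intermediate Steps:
Function('Y')(C) = Mul(-12, C, Add(-4, C)) (Function('Y')(C) = Mul(-6, Mul(Add(-4, C), Add(C, C))) = Mul(-6, Mul(Add(-4, C), Mul(2, C))) = Mul(-6, Mul(2, C, Add(-4, C))) = Mul(-12, C, Add(-4, C)))
Function('A')(j) = Mul(Rational(1, 21), j) (Function('A')(j) = Mul(j, Rational(1, 21)) = Mul(Rational(1, 21), j))
y = -288 (y = Mul(Mul(-1, 6), Mul(12, 2, Add(4, Mul(-1, 2)))) = Mul(-6, Mul(12, 2, Add(4, -2))) = Mul(-6, Mul(12, 2, 2)) = Mul(-6, 48) = -288)
Add(Mul(356, Pow(Function('A')(13), -1)), Mul(Add(-244, Mul(-1, 111)), Pow(y, -1))) = Add(Mul(356, Pow(Mul(Rational(1, 21), 13), -1)), Mul(Add(-244, Mul(-1, 111)), Pow(-288, -1))) = Add(Mul(356, Pow(Rational(13, 21), -1)), Mul(Add(-244, -111), Rational(-1, 288))) = Add(Mul(356, Rational(21, 13)), Mul(-355, Rational(-1, 288))) = Add(Rational(7476, 13), Rational(355, 288)) = Rational(2157703, 3744)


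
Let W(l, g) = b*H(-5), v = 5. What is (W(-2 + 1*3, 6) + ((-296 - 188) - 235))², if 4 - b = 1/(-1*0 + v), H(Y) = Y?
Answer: 544644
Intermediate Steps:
b = 19/5 (b = 4 - 1/(-1*0 + 5) = 4 - 1/(0 + 5) = 4 - 1/5 = 4 - 1*⅕ = 4 - ⅕ = 19/5 ≈ 3.8000)
W(l, g) = -19 (W(l, g) = (19/5)*(-5) = -19)
(W(-2 + 1*3, 6) + ((-296 - 188) - 235))² = (-19 + ((-296 - 188) - 235))² = (-19 + (-484 - 235))² = (-19 - 719)² = (-738)² = 544644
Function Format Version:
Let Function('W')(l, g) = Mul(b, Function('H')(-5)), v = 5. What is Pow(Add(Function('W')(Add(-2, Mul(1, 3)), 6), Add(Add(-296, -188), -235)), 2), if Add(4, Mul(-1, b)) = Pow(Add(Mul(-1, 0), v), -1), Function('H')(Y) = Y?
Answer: 544644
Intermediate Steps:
b = Rational(19, 5) (b = Add(4, Mul(-1, Pow(Add(Mul(-1, 0), 5), -1))) = Add(4, Mul(-1, Pow(Add(0, 5), -1))) = Add(4, Mul(-1, Pow(5, -1))) = Add(4, Mul(-1, Rational(1, 5))) = Add(4, Rational(-1, 5)) = Rational(19, 5) ≈ 3.8000)
Function('W')(l, g) = -19 (Function('W')(l, g) = Mul(Rational(19, 5), -5) = -19)
Pow(Add(Function('W')(Add(-2, Mul(1, 3)), 6), Add(Add(-296, -188), -235)), 2) = Pow(Add(-19, Add(Add(-296, -188), -235)), 2) = Pow(Add(-19, Add(-484, -235)), 2) = Pow(Add(-19, -719), 2) = Pow(-738, 2) = 544644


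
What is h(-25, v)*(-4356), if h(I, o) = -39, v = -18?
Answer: 169884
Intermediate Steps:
h(-25, v)*(-4356) = -39*(-4356) = 169884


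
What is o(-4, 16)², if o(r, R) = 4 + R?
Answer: 400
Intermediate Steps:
o(-4, 16)² = (4 + 16)² = 20² = 400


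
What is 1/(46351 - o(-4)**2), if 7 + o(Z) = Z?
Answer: 1/46230 ≈ 2.1631e-5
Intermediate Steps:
o(Z) = -7 + Z
1/(46351 - o(-4)**2) = 1/(46351 - (-7 - 4)**2) = 1/(46351 - 1*(-11)**2) = 1/(46351 - 1*121) = 1/(46351 - 121) = 1/46230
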